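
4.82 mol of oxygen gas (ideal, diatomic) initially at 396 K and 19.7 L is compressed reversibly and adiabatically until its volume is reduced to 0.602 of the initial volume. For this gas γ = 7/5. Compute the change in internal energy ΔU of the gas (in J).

8930 J

P₁ = nRT₁/V₁ = 4.82×8.314×396/19.7 = 806 kPa.
Adiabatic: TV^(γ−1) = const ⇒ T₂ = 396×(1.66)^0.400 = 485 K; PV^γ = const ⇒ P₂ = 1640 kPa.
For an ideal gas ΔU = nCvΔT with Cv = (5/2)R = 20.8 J/(mol·K).
ΔU = 4.82×20.8×(485−396) = 8930 J.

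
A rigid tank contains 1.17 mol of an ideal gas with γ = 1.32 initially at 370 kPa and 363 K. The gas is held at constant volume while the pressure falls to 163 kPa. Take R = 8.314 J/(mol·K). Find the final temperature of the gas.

V₁ = nRT₁/P₁ = 1.17×8.314×363/370 = 9.54 L.
Isochoric: V stays 9.54 L; P/T = const ⇒ T₂ = 160 K, P₂ = 163 kPa.

160 K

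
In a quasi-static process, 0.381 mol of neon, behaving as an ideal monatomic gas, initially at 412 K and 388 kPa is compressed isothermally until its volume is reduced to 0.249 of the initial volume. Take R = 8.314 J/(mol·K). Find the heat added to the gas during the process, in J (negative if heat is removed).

V₁ = nRT₁/P₁ = 0.381×8.314×412/388 = 3.36 L.
Isothermal: T stays 412 K; PV = const ⇒ V₂ = 0.838 L, P₂ = 1560 kPa.
ΔU = 0 (ideal gas, T constant).
W = nRT ln(V₂/V₁) = 0.381×8.314×412×ln(0.249) = -1810 J.
Q = ΔU + W = -1810 J.

-1810 J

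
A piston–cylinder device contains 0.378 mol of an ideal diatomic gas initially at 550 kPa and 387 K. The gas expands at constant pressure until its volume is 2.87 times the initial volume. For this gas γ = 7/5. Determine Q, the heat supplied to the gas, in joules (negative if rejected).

V₁ = nRT₁/P₁ = 0.378×8.314×387/550 = 2.21 L.
Isobaric: P stays 550 kPa; V/T = const ⇒ T₂ = 1110 K, V₂ = 6.35 L.
W = PΔV = 550×(6.35−2.21) kPa·L = 2270 J.
ΔU = nCvΔT = 0.378×20.8×(1110−387) = 5690 J.
Q = ΔU + W = nCpΔT = 7960 J.

7960 J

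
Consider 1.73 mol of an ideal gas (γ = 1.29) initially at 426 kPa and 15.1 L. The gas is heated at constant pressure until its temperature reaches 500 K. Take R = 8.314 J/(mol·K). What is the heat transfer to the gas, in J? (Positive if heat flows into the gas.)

3380 J

T₁ = P₁V₁/(nR) = 426×15.1/(1.73×8.314) = 447 K.
Isobaric: P stays 426 kPa; V/T = const ⇒ T₂ = 500 K, V₂ = 16.9 L.
W = PΔV = 426×(16.9−15.1) kPa·L = 759 J.
ΔU = nCvΔT = 1.73×28.7×(500−447) = 2620 J.
Q = ΔU + W = nCpΔT = 3380 J.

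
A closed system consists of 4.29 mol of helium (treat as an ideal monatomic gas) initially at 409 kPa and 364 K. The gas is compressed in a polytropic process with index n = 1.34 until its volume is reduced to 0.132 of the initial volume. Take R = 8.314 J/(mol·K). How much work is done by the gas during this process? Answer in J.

V₁ = nRT₁/P₁ = 4.29×8.314×364/409 = 31.7 L.
Polytropic n=1.34: T₂ = T₁(V₁/V₂)^(n−1) = 364×(7.58)^0.34 = 725 K; P₂ = P₁(V₁/V₂)^n = 6170 kPa.
W = (P₁V₁−P₂V₂)/(n−1) = (409×31.7−6170×4.19)/0.34 = -37800 J.

-37800 J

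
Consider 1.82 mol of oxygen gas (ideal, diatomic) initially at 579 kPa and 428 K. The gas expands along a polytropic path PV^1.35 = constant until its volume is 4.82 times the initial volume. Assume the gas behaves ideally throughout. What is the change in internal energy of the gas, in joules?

-6850 J

V₁ = nRT₁/P₁ = 1.82×8.314×428/579 = 11.2 L.
Polytropic n=1.35: T₂ = T₁(V₁/V₂)^(n−1) = 428×(0.207)^0.35 = 247 K; P₂ = P₁(V₁/V₂)^n = 69.3 kPa.
For an ideal gas ΔU = nCvΔT with Cv = (5/2)R = 20.8 J/(mol·K).
ΔU = 1.82×20.8×(247−428) = -6850 J.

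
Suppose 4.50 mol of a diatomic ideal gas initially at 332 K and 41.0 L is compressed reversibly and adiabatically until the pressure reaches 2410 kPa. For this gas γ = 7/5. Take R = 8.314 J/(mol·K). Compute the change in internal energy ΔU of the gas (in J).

25100 J

P₁ = nRT₁/V₁ = 4.50×8.314×332/41.0 = 303 kPa.
Adiabatic: T₂/T₁ = (P₂/P₁)^((γ−1)/γ) ⇒ T₂ = 332×(7.96)^0.286 = 600 K; V₂ = 9.32 L.
For an ideal gas ΔU = nCvΔT with Cv = (5/2)R = 20.8 J/(mol·K).
ΔU = 4.50×20.8×(600−332) = 25100 J.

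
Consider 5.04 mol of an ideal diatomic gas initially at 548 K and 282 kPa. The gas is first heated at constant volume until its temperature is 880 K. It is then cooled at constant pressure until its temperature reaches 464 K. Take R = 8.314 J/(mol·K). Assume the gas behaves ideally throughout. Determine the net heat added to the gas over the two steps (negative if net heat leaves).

V₁ = nRT₁/P₁ = 5.04×8.314×548/282 = 81.4 L.
Step 1 — Isochoric: V stays 81.4 L; P/T = const ⇒ T₂ = 880 K, P₂ = 453 kPa.
W = 0 (no volume change).
ΔU = nCvΔT = 5.04×20.8×(880−548) = 34800 J.
Q = ΔU = 34800 J.
State after step 1: P = 453 kPa, V = 81.4 L, T = 880 K.
Step 2 — Isobaric: P stays 453 kPa; V/T = const ⇒ T₂ = 464 K, V₂ = 42.9 L.
W = PΔV = 453×(42.9−81.4) kPa·L = -17400 J.
ΔU = nCvΔT = 5.04×20.8×(464−880) = -43600 J.
Q = ΔU + W = nCpΔT = -61000 J.
Net over both steps: W = -17400 J, Q = -26200 J, ΔU = -8800 J.

-26200 J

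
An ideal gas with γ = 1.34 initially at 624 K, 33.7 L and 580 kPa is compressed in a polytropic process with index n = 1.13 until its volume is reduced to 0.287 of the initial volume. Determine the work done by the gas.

n = P₁V₁/(RT₁) = 580×33.7/(8.314×624) = 3.77 mol.
Polytropic n=1.13: T₂ = T₁(V₁/V₂)^(n−1) = 624×(3.48)^0.13 = 734 K; P₂ = P₁(V₁/V₂)^n = 2380 kPa.
W = (P₁V₁−P₂V₂)/(n−1) = (580×33.7−2380×9.67)/0.13 = -26500 J.

-26500 J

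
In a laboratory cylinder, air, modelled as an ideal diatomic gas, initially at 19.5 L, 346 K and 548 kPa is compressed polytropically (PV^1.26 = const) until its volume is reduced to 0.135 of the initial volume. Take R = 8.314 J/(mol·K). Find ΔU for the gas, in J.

n = P₁V₁/(RT₁) = 548×19.5/(8.314×346) = 3.71 mol.
Polytropic n=1.26: T₂ = T₁(V₁/V₂)^(n−1) = 346×(7.41)^0.26 = 582 K; P₂ = P₁(V₁/V₂)^n = 6830 kPa.
For an ideal gas ΔU = nCvΔT with Cv = (5/2)R = 20.8 J/(mol·K).
ΔU = 3.71×20.8×(582−346) = 18200 J.

18200 J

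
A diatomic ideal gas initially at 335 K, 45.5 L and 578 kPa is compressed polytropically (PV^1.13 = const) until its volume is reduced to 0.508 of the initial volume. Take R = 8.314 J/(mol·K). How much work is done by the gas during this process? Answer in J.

-18600 J

n = P₁V₁/(RT₁) = 578×45.5/(8.314×335) = 9.44 mol.
Polytropic n=1.13: T₂ = T₁(V₁/V₂)^(n−1) = 335×(1.97)^0.13 = 366 K; P₂ = P₁(V₁/V₂)^n = 1240 kPa.
W = (P₁V₁−P₂V₂)/(n−1) = (578×45.5−1240×23.1)/0.13 = -18600 J.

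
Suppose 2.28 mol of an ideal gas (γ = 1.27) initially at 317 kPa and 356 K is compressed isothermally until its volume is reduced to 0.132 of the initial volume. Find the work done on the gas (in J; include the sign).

13700 J

V₁ = nRT₁/P₁ = 2.28×8.314×356/317 = 21.3 L.
Isothermal: T stays 356 K; PV = const ⇒ V₂ = 2.81 L, P₂ = 2400 kPa.
W = nRT ln(V₂/V₁) = 2.28×8.314×356×ln(0.132) = -13700 J.
Work done on the gas = −W_by = 13700 J.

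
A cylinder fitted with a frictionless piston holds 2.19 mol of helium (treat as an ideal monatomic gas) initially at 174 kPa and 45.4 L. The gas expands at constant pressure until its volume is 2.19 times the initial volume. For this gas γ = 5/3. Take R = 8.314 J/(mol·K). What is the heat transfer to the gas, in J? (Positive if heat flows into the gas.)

23500 J

T₁ = P₁V₁/(nR) = 174×45.4/(2.19×8.314) = 434 K.
Isobaric: P stays 174 kPa; V/T = const ⇒ T₂ = 950 K, V₂ = 99.4 L.
W = PΔV = 174×(99.4−45.4) kPa·L = 9400 J.
ΔU = nCvΔT = 2.19×12.5×(950−434) = 14100 J.
Q = ΔU + W = nCpΔT = 23500 J.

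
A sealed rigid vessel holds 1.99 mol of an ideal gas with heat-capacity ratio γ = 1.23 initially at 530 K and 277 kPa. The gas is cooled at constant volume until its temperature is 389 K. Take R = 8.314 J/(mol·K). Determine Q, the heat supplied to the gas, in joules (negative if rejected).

V₁ = nRT₁/P₁ = 1.99×8.314×530/277 = 31.7 L.
Isochoric: V stays 31.7 L; P/T = const ⇒ T₂ = 389 K, P₂ = 203 kPa.
W = 0 (no volume change).
ΔU = nCvΔT = 1.99×36.1×(389−530) = -10100 J.
Q = ΔU = -10100 J.

-10100 J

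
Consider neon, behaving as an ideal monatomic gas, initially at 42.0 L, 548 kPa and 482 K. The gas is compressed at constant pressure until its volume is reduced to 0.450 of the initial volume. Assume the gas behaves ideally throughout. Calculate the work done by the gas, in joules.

-12700 J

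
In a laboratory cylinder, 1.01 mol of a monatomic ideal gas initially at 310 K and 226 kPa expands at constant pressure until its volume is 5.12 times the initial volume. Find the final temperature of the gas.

1590 K

V₁ = nRT₁/P₁ = 1.01×8.314×310/226 = 11.5 L.
Isobaric: P stays 226 kPa; V/T = const ⇒ T₂ = 1590 K, V₂ = 59.0 L.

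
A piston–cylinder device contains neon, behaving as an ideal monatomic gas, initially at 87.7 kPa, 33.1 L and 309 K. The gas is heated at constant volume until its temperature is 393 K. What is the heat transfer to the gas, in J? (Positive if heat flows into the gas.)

1180 J

n = P₁V₁/(RT₁) = 87.7×33.1/(8.314×309) = 1.13 mol.
Isochoric: V stays 33.1 L; P/T = const ⇒ T₂ = 393 K, P₂ = 112 kPa.
W = 0 (no volume change).
ΔU = nCvΔT = 1.13×12.5×(393−309) = 1180 J.
Q = ΔU = 1180 J.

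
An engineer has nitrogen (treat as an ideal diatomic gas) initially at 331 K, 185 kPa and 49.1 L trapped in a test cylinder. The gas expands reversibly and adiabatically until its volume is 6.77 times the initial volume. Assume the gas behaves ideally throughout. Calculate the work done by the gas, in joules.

12100 J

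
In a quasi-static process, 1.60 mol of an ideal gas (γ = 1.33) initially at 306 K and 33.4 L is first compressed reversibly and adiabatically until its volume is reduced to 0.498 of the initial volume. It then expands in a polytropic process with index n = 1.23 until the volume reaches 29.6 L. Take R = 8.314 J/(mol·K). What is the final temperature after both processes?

337 K

P₁ = nRT₁/V₁ = 1.60×8.314×306/33.4 = 122 kPa.
Step 1 — Adiabatic: TV^(γ−1) = const ⇒ T₂ = 306×(2.01)^0.330 = 385 K; PV^γ = const ⇒ P₂ = 308 kPa.
ΔU = nCvΔT = 1.60×25.2×(385−306) = 3190 J.
Q = 0 for an adiabatic process, so W = −ΔU = -3190 J.
State after step 1: P = 308 kPa, V = 16.6 L, T = 385 K.
Step 2 — Polytropic n=1.23: T₂ = T₁(V₁/V₂)^(n−1) = 385×(0.562)^0.23 = 337 K; P₂ = P₁(V₁/V₂)^n = 152 kPa.
W = (P₁V₁−P₂V₂)/(n−1) = (308×16.6−152×29.6)/0.23 = 2770 J.
ΔU = nCvΔT = 1.60×25.2×(337−385) = -1930 J.
Q = ΔU + W = 838 J.
Net over both steps: W = -425 J, Q = 838 J, ΔU = 1260 J.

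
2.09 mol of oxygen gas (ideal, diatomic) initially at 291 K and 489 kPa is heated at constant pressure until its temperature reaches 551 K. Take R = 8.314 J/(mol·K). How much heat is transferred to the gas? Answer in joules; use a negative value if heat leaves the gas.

15800 J

V₁ = nRT₁/P₁ = 2.09×8.314×291/489 = 10.3 L.
Isobaric: P stays 489 kPa; V/T = const ⇒ T₂ = 551 K, V₂ = 19.6 L.
W = PΔV = 489×(19.6−10.3) kPa·L = 4520 J.
ΔU = nCvΔT = 2.09×20.8×(551−291) = 11300 J.
Q = ΔU + W = nCpΔT = 15800 J.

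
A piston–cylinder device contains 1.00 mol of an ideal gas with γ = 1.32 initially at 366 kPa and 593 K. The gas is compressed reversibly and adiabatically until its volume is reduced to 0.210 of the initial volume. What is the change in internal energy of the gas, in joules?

9980 J

V₁ = nRT₁/P₁ = 1.00×8.314×593/366 = 13.5 L.
Adiabatic: TV^(γ−1) = const ⇒ T₂ = 593×(4.76)^0.320 = 977 K; PV^γ = const ⇒ P₂ = 2870 kPa.
For an ideal gas ΔU = nCvΔT with Cv = R/(γ−1) = 26.0 J/(mol·K).
ΔU = 1.00×26.0×(977−593) = 9980 J.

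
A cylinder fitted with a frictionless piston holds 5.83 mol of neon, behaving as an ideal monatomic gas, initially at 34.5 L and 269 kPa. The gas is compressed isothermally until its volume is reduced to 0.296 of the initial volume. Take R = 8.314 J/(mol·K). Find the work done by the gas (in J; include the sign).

T₁ = P₁V₁/(nR) = 269×34.5/(5.83×8.314) = 191 K.
Isothermal: T stays 191 K; PV = const ⇒ V₂ = 10.2 L, P₂ = 909 kPa.
W = nRT ln(V₂/V₁) = 5.83×8.314×191×ln(0.296) = -11300 J.

-11300 J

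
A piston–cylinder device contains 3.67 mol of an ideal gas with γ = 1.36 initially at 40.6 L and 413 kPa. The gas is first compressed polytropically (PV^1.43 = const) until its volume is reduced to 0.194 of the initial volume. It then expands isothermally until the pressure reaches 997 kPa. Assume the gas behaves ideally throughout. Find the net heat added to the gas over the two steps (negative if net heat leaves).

T₁ = P₁V₁/(nR) = 413×40.6/(3.67×8.314) = 550 K.
Step 1 — Polytropic n=1.43: T₂ = T₁(V₁/V₂)^(n−1) = 550×(5.15)^0.43 = 1110 K; P₂ = P₁(V₁/V₂)^n = 4310 kPa.
W = (P₁V₁−P₂V₂)/(n−1) = (413×40.6−4310×7.88)/0.43 = -39900 J.
ΔU = nCvΔT = 3.67×23.1×(1110−550) = 47700 J.
Q = ΔU + W = 7770 J.
State after step 1: P = 4310 kPa, V = 7.88 L, T = 1110 K.
Step 2 — Isothermal: T stays 1110 K; PV = const ⇒ V₂ = 34.0 L, P₂ = 997 kPa.
ΔU = 0 (ideal gas, T constant).
W = nRT ln(V₂/V₁) = 3.67×8.314×1110×ln(4.32) = 49700 J.
Q = ΔU + W = 49700 J.
Net over both steps: W = 9740 J, Q = 57400 J, ΔU = 47700 J.

57400 J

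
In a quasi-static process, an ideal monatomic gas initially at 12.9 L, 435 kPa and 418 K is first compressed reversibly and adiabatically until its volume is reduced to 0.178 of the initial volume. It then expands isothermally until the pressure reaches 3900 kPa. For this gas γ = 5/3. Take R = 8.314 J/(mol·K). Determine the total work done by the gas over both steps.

n = P₁V₁/(RT₁) = 435×12.9/(8.314×418) = 1.61 mol.
Step 1 — Adiabatic: TV^(γ−1) = const ⇒ T₂ = 418×(5.62)^0.667 = 1320 K; PV^γ = const ⇒ P₂ = 7720 kPa.
ΔU = nCvΔT = 1.61×12.5×(1320−418) = 18200 J.
Q = 0 for an adiabatic process, so W = −ΔU = -18200 J.
State after step 1: P = 7720 kPa, V = 2.30 L, T = 1320 K.
Step 2 — Isothermal: T stays 1320 K; PV = const ⇒ V₂ = 4.55 L, P₂ = 3900 kPa.
ΔU = 0 (ideal gas, T constant).
W = nRT ln(V₂/V₁) = 1.61×8.314×1320×ln(1.98) = 12100 J.
Q = ΔU + W = 12100 J.
Net over both steps: W = -6070 J, Q = 12100 J, ΔU = 18200 J.

-6070 J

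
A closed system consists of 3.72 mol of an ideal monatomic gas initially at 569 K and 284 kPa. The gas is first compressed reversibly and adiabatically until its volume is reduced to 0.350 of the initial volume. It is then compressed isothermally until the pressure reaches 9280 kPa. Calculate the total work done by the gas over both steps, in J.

-88300 J

V₁ = nRT₁/P₁ = 3.72×8.314×569/284 = 62.0 L.
Step 1 — Adiabatic: TV^(γ−1) = const ⇒ T₂ = 569×(2.86)^0.667 = 1150 K; PV^γ = const ⇒ P₂ = 1630 kPa.
ΔU = nCvΔT = 3.72×12.5×(1150−569) = 26800 J.
Q = 0 for an adiabatic process, so W = −ΔU = -26800 J.
State after step 1: P = 1630 kPa, V = 21.7 L, T = 1150 K.
Step 2 — Isothermal: T stays 1150 K; PV = const ⇒ V₂ = 3.82 L, P₂ = 9280 kPa.
ΔU = 0 (ideal gas, T constant).
W = nRT ln(V₂/V₁) = 3.72×8.314×1150×ln(0.176) = -61500 J.
Q = ΔU + W = -61500 J.
Net over both steps: W = -88300 J, Q = -61500 J, ΔU = 26800 J.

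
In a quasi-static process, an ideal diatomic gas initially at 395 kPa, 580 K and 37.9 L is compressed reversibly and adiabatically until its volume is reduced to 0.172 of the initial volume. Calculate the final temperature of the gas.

Adiabatic: TV^(γ−1) = const ⇒ T₂ = 580×(5.81)^0.400 = 1170 K; PV^γ = const ⇒ P₂ = 4640 kPa.

1170 K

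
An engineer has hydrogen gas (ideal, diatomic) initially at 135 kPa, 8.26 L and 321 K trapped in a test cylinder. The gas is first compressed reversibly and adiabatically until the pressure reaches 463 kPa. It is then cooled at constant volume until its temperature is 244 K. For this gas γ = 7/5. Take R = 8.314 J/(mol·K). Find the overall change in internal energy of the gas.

n = P₁V₁/(RT₁) = 135×8.26/(8.314×321) = 0.418 mol.
Step 1 — Adiabatic: T₂/T₁ = (P₂/P₁)^((γ−1)/γ) ⇒ T₂ = 321×(3.43)^0.286 = 456 K; V₂ = 3.43 L.
ΔU = nCvΔT = 0.418×20.8×(456−321) = 1180 J.
Q = 0 for an adiabatic process, so W = −ΔU = -1180 J.
State after step 1: P = 463 kPa, V = 3.43 L, T = 456 K.
Step 2 — Isochoric: V stays 3.43 L; P/T = const ⇒ T₂ = 244 K, P₂ = 247 kPa.
W = 0 (no volume change).
ΔU = nCvΔT = 0.418×20.8×(244−456) = -1850 J.
Q = ΔU = -1850 J.
Net over both steps: W = -1180 J, Q = -1850 J, ΔU = -669 J.

-669 J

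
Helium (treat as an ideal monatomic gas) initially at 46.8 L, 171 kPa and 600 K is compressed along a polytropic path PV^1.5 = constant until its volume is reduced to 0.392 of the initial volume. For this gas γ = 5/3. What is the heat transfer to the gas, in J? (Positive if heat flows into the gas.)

n = P₁V₁/(RT₁) = 171×46.8/(8.314×600) = 1.60 mol.
Polytropic n=1.5: T₂ = T₁(V₁/V₂)^(n−1) = 600×(2.55)^0.50 = 958 K; P₂ = P₁(V₁/V₂)^n = 697 kPa.
W = (P₁V₁−P₂V₂)/(n−1) = (171×46.8−697×18.3)/0.50 = -9560 J.
ΔU = nCvΔT = 1.60×12.5×(958−600) = 7170 J.
Q = ΔU + W = -2390 J.

-2390 J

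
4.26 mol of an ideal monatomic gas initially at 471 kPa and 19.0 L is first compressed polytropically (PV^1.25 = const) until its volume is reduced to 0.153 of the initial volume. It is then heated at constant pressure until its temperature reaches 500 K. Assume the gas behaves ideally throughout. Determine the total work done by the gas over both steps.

T₁ = P₁V₁/(nR) = 471×19.0/(4.26×8.314) = 253 K.
Step 1 — Polytropic n=1.25: T₂ = T₁(V₁/V₂)^(n−1) = 253×(6.54)^0.25 = 404 K; P₂ = P₁(V₁/V₂)^n = 4920 kPa.
W = (P₁V₁−P₂V₂)/(n−1) = (471×19.0−4920×2.91)/0.25 = -21400 J.
ΔU = nCvΔT = 4.26×12.5×(404−253) = 8040 J.
Q = ΔU + W = -13400 J.
State after step 1: P = 4920 kPa, V = 2.91 L, T = 404 K.
Step 2 — Isobaric: P stays 4920 kPa; V/T = const ⇒ T₂ = 500 K, V₂ = 3.60 L.
W = PΔV = 4920×(3.60−2.91) kPa·L = 3400 J.
ΔU = nCvΔT = 4.26×12.5×(500−404) = 5100 J.
Q = ΔU + W = nCpΔT = 8500 J.
Net over both steps: W = -18000 J, Q = -4900 J, ΔU = 13100 J.

-18000 J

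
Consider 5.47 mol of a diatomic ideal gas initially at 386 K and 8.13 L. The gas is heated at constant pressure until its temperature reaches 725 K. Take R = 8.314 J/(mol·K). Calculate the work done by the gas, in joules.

15400 J

P₁ = nRT₁/V₁ = 5.47×8.314×386/8.13 = 2160 kPa.
Isobaric: P stays 2160 kPa; V/T = const ⇒ T₂ = 725 K, V₂ = 15.3 L.
W = PΔV = 2160×(15.3−8.13) kPa·L = 15400 J.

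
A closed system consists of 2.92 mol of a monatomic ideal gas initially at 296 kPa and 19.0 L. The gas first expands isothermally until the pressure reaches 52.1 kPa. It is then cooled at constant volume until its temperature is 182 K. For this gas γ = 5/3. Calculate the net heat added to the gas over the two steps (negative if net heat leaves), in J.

7960 J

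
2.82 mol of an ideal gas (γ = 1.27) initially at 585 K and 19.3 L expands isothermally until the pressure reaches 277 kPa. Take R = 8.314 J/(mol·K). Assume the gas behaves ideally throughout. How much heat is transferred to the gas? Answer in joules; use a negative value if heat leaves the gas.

12900 J

P₁ = nRT₁/V₁ = 2.82×8.314×585/19.3 = 711 kPa.
Isothermal: T stays 585 K; PV = const ⇒ V₂ = 49.5 L, P₂ = 277 kPa.
ΔU = 0 (ideal gas, T constant).
W = nRT ln(V₂/V₁) = 2.82×8.314×585×ln(2.57) = 12900 J.
Q = ΔU + W = 12900 J.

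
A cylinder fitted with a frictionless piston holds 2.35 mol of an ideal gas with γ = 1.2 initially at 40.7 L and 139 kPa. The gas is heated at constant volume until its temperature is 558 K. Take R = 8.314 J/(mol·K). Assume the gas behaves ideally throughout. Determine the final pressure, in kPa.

T₁ = P₁V₁/(nR) = 139×40.7/(2.35×8.314) = 290 K.
Isochoric: V stays 40.7 L; P/T = const ⇒ T₂ = 558 K, P₂ = 268 kPa.

268 kPa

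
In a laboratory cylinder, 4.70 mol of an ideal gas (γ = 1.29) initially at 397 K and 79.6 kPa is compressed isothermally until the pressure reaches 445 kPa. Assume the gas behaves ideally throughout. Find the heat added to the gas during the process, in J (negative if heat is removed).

V₁ = nRT₁/P₁ = 4.70×8.314×397/79.6 = 195 L.
Isothermal: T stays 397 K; PV = const ⇒ V₂ = 34.9 L, P₂ = 445 kPa.
ΔU = 0 (ideal gas, T constant).
W = nRT ln(V₂/V₁) = 4.70×8.314×397×ln(0.179) = -26700 J.
Q = ΔU + W = -26700 J.

-26700 J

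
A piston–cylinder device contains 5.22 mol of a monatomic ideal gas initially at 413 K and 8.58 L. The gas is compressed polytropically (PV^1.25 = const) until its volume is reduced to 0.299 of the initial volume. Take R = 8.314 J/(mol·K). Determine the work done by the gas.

-25300 J

P₁ = nRT₁/V₁ = 5.22×8.314×413/8.58 = 2090 kPa.
Polytropic n=1.25: T₂ = T₁(V₁/V₂)^(n−1) = 413×(3.34)^0.25 = 559 K; P₂ = P₁(V₁/V₂)^n = 9450 kPa.
W = (P₁V₁−P₂V₂)/(n−1) = (2090×8.58−9450×2.57)/0.25 = -25300 J.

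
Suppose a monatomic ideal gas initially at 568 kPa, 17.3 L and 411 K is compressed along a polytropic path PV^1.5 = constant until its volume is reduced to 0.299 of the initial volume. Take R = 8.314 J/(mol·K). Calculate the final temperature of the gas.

752 K

Polytropic n=1.5: T₂ = T₁(V₁/V₂)^(n−1) = 411×(3.34)^0.50 = 752 K; P₂ = P₁(V₁/V₂)^n = 3470 kPa.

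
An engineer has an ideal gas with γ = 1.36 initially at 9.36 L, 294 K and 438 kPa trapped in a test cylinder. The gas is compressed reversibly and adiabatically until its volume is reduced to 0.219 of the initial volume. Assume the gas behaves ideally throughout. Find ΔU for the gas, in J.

8290 J

n = P₁V₁/(RT₁) = 438×9.36/(8.314×294) = 1.68 mol.
Adiabatic: TV^(γ−1) = const ⇒ T₂ = 294×(4.57)^0.360 = 508 K; PV^γ = const ⇒ P₂ = 3460 kPa.
For an ideal gas ΔU = nCvΔT with Cv = R/(γ−1) = 23.1 J/(mol·K).
ΔU = 1.68×23.1×(508−294) = 8290 J.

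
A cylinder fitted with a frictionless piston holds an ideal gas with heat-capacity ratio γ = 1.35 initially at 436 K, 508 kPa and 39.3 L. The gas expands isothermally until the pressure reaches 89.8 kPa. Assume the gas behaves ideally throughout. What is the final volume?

Isothermal: T stays 436 K; PV = const ⇒ V₂ = 222 L, P₂ = 89.8 kPa.

222 L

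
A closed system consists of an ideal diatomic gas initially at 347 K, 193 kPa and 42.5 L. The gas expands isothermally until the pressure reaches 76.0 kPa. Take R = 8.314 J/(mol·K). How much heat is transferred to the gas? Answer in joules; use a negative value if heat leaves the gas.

n = P₁V₁/(RT₁) = 193×42.5/(8.314×347) = 2.84 mol.
Isothermal: T stays 347 K; PV = const ⇒ V₂ = 108 L, P₂ = 76.0 kPa.
ΔU = 0 (ideal gas, T constant).
W = nRT ln(V₂/V₁) = 2.84×8.314×347×ln(2.54) = 7640 J.
Q = ΔU + W = 7640 J.

7640 J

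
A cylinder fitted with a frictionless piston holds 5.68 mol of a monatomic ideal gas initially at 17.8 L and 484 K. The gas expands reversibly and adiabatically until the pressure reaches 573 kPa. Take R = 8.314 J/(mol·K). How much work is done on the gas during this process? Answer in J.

-9460 J

P₁ = nRT₁/V₁ = 5.68×8.314×484/17.8 = 1280 kPa.
Adiabatic: T₂/T₁ = (P₂/P₁)^((γ−1)/γ) ⇒ T₂ = 484×(0.446)^0.400 = 350 K; V₂ = 28.9 L.
ΔU = nCvΔT = 5.68×12.5×(350−484) = -9460 J.
Q = 0 for an adiabatic process, so W = −ΔU = 9460 J.
Work done on the gas = −W_by = -9460 J.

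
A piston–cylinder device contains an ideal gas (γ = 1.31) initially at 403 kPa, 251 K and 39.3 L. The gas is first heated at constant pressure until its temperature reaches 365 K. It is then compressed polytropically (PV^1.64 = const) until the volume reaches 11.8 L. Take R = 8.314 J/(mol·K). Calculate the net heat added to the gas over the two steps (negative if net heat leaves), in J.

n = P₁V₁/(RT₁) = 403×39.3/(8.314×251) = 7.59 mol.
Step 1 — Isobaric: P stays 403 kPa; V/T = const ⇒ T₂ = 365 K, V₂ = 57.1 L.
W = PΔV = 403×(57.1−39.3) kPa·L = 7190 J.
ΔU = nCvΔT = 7.59×26.8×(365−251) = 23200 J.
Q = ΔU + W = nCpΔT = 30400 J.
State after step 1: P = 403 kPa, V = 57.1 L, T = 365 K.
Step 2 — Polytropic n=1.64: T₂ = T₁(V₁/V₂)^(n−1) = 365×(4.84)^0.64 = 1000 K; P₂ = P₁(V₁/V₂)^n = 5360 kPa.
W = (P₁V₁−P₂V₂)/(n−1) = (403×57.1−5360×11.8)/0.64 = -62800 J.
ΔU = nCvΔT = 7.59×26.8×(1000−365) = 130000 J.
Q = ΔU + W = 66800 J.
Net over both steps: W = -55600 J, Q = 97200 J, ΔU = 153000 J.

97200 J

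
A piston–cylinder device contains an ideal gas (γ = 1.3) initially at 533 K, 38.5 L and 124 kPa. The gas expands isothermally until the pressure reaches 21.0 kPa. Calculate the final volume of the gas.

227 L

Isothermal: T stays 533 K; PV = const ⇒ V₂ = 227 L, P₂ = 21.0 kPa.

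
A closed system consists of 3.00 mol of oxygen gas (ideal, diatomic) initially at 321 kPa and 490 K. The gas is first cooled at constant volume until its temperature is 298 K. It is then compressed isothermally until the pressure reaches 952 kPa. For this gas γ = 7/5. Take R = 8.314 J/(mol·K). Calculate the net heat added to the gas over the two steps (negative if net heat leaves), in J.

-23700 J

V₁ = nRT₁/P₁ = 3.00×8.314×490/321 = 38.1 L.
Step 1 — Isochoric: V stays 38.1 L; P/T = const ⇒ T₂ = 298 K, P₂ = 195 kPa.
W = 0 (no volume change).
ΔU = nCvΔT = 3.00×20.8×(298−490) = -12000 J.
Q = ΔU = -12000 J.
State after step 1: P = 195 kPa, V = 38.1 L, T = 298 K.
Step 2 — Isothermal: T stays 298 K; PV = const ⇒ V₂ = 7.81 L, P₂ = 952 kPa.
ΔU = 0 (ideal gas, T constant).
W = nRT ln(V₂/V₁) = 3.00×8.314×298×ln(0.205) = -11800 J.
Q = ΔU + W = -11800 J.
Net over both steps: W = -11800 J, Q = -23700 J, ΔU = -12000 J.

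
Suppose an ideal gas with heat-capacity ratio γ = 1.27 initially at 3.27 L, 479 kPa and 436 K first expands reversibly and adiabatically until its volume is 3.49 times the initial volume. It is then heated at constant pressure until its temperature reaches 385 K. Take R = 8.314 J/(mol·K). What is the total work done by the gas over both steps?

n = P₁V₁/(RT₁) = 479×3.27/(8.314×436) = 0.432 mol.
Step 1 — Adiabatic: TV^(γ−1) = const ⇒ T₂ = 436×(0.287)^0.270 = 311 K; PV^γ = const ⇒ P₂ = 97.9 kPa.
ΔU = nCvΔT = 0.432×30.8×(311−436) = -1660 J.
Q = 0 for an adiabatic process, so W = −ΔU = 1660 J.
State after step 1: P = 97.9 kPa, V = 11.4 L, T = 311 K.
Step 2 — Isobaric: P stays 97.9 kPa; V/T = const ⇒ T₂ = 385 K, V₂ = 14.1 L.
W = PΔV = 97.9×(14.1−11.4) kPa·L = 265 J.
ΔU = nCvΔT = 0.432×30.8×(385−311) = 983 J.
Q = ΔU + W = nCpΔT = 1250 J.
Net over both steps: W = 1930 J, Q = 1250 J, ΔU = -679 J.

1930 J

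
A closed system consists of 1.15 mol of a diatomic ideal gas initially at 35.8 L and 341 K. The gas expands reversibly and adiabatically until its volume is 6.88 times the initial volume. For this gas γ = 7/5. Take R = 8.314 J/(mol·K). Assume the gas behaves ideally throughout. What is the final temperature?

P₁ = nRT₁/V₁ = 1.15×8.314×341/35.8 = 91.1 kPa.
Adiabatic: TV^(γ−1) = const ⇒ T₂ = 341×(0.145)^0.400 = 158 K; PV^γ = const ⇒ P₂ = 6.12 kPa.

158 K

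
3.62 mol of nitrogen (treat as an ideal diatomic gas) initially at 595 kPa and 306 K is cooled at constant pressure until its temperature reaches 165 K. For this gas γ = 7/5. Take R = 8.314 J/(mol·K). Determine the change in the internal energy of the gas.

V₁ = nRT₁/P₁ = 3.62×8.314×306/595 = 15.5 L.
Isobaric: P stays 595 kPa; V/T = const ⇒ T₂ = 165 K, V₂ = 8.35 L.
For an ideal gas ΔU = nCvΔT with Cv = (5/2)R = 20.8 J/(mol·K).
ΔU = 3.62×20.8×(165−306) = -10600 J.

-10600 J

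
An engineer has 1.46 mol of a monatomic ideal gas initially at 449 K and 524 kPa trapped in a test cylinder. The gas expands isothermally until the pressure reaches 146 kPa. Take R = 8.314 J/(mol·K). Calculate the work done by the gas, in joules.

V₁ = nRT₁/P₁ = 1.46×8.314×449/524 = 10.4 L.
Isothermal: T stays 449 K; PV = const ⇒ V₂ = 37.3 L, P₂ = 146 kPa.
W = nRT ln(V₂/V₁) = 1.46×8.314×449×ln(3.59) = 6960 J.

6960 J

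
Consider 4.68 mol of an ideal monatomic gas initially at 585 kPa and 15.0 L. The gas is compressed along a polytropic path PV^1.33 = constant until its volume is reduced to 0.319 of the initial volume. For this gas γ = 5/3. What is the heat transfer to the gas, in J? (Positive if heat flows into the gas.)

T₁ = P₁V₁/(nR) = 585×15.0/(4.68×8.314) = 226 K.
Polytropic n=1.33: T₂ = T₁(V₁/V₂)^(n−1) = 226×(3.13)^0.33 = 329 K; P₂ = P₁(V₁/V₂)^n = 2670 kPa.
W = (P₁V₁−P₂V₂)/(n−1) = (585×15.0−2670×4.79)/0.33 = -12200 J.
ΔU = nCvΔT = 4.68×12.5×(329−226) = 6030 J.
Q = ΔU + W = -6150 J.

-6150 J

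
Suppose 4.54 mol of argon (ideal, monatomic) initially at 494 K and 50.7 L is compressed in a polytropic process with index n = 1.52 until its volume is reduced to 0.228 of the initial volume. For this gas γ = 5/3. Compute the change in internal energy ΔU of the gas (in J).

32400 J

P₁ = nRT₁/V₁ = 4.54×8.314×494/50.7 = 368 kPa.
Polytropic n=1.52: T₂ = T₁(V₁/V₂)^(n−1) = 494×(4.39)^0.52 = 1070 K; P₂ = P₁(V₁/V₂)^n = 3480 kPa.
For an ideal gas ΔU = nCvΔT with Cv = (3/2)R = 12.5 J/(mol·K).
ΔU = 4.54×12.5×(1070−494) = 32400 J.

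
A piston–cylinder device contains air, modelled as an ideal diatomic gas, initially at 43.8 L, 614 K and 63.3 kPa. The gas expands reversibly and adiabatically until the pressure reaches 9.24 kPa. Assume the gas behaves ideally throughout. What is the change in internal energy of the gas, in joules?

-2930 J

n = P₁V₁/(RT₁) = 63.3×43.8/(8.314×614) = 0.543 mol.
Adiabatic: T₂/T₁ = (P₂/P₁)^((γ−1)/γ) ⇒ T₂ = 614×(0.146)^0.286 = 354 K; V₂ = 173 L.
For an ideal gas ΔU = nCvΔT with Cv = (5/2)R = 20.8 J/(mol·K).
ΔU = 0.543×20.8×(354−614) = -2930 J.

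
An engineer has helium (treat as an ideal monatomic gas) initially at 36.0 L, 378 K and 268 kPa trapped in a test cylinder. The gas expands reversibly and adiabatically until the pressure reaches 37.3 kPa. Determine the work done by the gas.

n = P₁V₁/(RT₁) = 268×36.0/(8.314×378) = 3.07 mol.
Adiabatic: T₂/T₁ = (P₂/P₁)^((γ−1)/γ) ⇒ T₂ = 378×(0.139)^0.400 = 172 K; V₂ = 118 L.
ΔU = nCvΔT = 3.07×12.5×(172−378) = -7900 J.
Q = 0 for an adiabatic process, so W = −ΔU = 7900 J.

7900 J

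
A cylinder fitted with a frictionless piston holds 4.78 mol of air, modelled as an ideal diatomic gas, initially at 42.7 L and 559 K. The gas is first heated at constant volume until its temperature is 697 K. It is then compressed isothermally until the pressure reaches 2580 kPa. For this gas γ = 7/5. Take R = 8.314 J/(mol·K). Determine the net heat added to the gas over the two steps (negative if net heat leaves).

P₁ = nRT₁/V₁ = 4.78×8.314×559/42.7 = 520 kPa.
Step 1 — Isochoric: V stays 42.7 L; P/T = const ⇒ T₂ = 697 K, P₂ = 649 kPa.
W = 0 (no volume change).
ΔU = nCvΔT = 4.78×20.8×(697−559) = 13700 J.
Q = ΔU = 13700 J.
State after step 1: P = 649 kPa, V = 42.7 L, T = 697 K.
Step 2 — Isothermal: T stays 697 K; PV = const ⇒ V₂ = 10.7 L, P₂ = 2580 kPa.
ΔU = 0 (ideal gas, T constant).
W = nRT ln(V₂/V₁) = 4.78×8.314×697×ln(0.251) = -38200 J.
Q = ΔU + W = -38200 J.
Net over both steps: W = -38200 J, Q = -24500 J, ΔU = 13700 J.

-24500 J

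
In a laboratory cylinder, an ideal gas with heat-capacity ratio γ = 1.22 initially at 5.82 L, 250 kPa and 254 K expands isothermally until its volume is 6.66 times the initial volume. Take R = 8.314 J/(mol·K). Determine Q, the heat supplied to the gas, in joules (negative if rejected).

2760 J

n = P₁V₁/(RT₁) = 250×5.82/(8.314×254) = 0.689 mol.
Isothermal: T stays 254 K; PV = const ⇒ V₂ = 38.8 L, P₂ = 37.5 kPa.
ΔU = 0 (ideal gas, T constant).
W = nRT ln(V₂/V₁) = 0.689×8.314×254×ln(6.66) = 2760 J.
Q = ΔU + W = 2760 J.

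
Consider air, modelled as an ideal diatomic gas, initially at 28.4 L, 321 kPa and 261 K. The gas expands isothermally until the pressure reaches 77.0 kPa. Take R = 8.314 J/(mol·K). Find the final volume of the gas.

118 L

Isothermal: T stays 261 K; PV = const ⇒ V₂ = 118 L, P₂ = 77.0 kPa.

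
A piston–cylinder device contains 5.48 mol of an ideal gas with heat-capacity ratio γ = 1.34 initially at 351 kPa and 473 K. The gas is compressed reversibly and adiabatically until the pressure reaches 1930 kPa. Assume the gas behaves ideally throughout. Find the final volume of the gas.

V₁ = nRT₁/P₁ = 5.48×8.314×473/351 = 61.4 L.
Adiabatic: T₂/T₁ = (P₂/P₁)^((γ−1)/γ) ⇒ T₂ = 473×(5.50)^0.254 = 729 K; V₂ = 17.2 L.

17.2 L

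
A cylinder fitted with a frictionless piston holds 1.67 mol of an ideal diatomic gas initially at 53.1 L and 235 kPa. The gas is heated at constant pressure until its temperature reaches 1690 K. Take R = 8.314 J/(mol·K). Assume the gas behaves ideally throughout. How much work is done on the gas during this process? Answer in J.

-11000 J

T₁ = P₁V₁/(nR) = 235×53.1/(1.67×8.314) = 899 K.
Isobaric: P stays 235 kPa; V/T = const ⇒ T₂ = 1690 K, V₂ = 99.8 L.
W = PΔV = 235×(99.8−53.1) kPa·L = 11000 J.
Work done on the gas = −W_by = -11000 J.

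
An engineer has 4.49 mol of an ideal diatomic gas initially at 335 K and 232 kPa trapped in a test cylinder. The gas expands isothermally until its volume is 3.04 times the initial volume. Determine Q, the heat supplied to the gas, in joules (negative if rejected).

13900 J

V₁ = nRT₁/P₁ = 4.49×8.314×335/232 = 53.9 L.
Isothermal: T stays 335 K; PV = const ⇒ V₂ = 164 L, P₂ = 76.3 kPa.
ΔU = 0 (ideal gas, T constant).
W = nRT ln(V₂/V₁) = 4.49×8.314×335×ln(3.04) = 13900 J.
Q = ΔU + W = 13900 J.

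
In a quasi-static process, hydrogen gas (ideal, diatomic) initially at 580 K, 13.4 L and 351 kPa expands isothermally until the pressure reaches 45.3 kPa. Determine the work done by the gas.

9630 J

n = P₁V₁/(RT₁) = 351×13.4/(8.314×580) = 0.975 mol.
Isothermal: T stays 580 K; PV = const ⇒ V₂ = 104 L, P₂ = 45.3 kPa.
W = nRT ln(V₂/V₁) = 0.975×8.314×580×ln(7.75) = 9630 J.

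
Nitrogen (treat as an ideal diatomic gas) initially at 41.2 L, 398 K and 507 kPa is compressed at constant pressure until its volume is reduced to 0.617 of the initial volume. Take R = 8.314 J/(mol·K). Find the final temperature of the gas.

246 K

Isobaric: P stays 507 kPa; V/T = const ⇒ T₂ = 246 K, V₂ = 25.4 L.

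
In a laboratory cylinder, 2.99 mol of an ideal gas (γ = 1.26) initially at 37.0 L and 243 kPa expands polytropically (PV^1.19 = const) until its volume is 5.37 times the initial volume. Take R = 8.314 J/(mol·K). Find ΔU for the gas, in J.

-9450 J

T₁ = P₁V₁/(nR) = 243×37.0/(2.99×8.314) = 362 K.
Polytropic n=1.19: T₂ = T₁(V₁/V₂)^(n−1) = 362×(0.186)^0.19 = 263 K; P₂ = P₁(V₁/V₂)^n = 32.9 kPa.
For an ideal gas ΔU = nCvΔT with Cv = R/(γ−1) = 32.0 J/(mol·K).
ΔU = 2.99×32.0×(263−362) = -9450 J.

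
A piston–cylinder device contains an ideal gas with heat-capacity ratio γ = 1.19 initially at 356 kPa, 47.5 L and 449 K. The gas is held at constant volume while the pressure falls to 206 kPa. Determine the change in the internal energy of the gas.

-37500 J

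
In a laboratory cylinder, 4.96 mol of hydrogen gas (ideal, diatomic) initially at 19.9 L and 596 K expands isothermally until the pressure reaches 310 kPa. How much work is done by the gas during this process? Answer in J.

P₁ = nRT₁/V₁ = 4.96×8.314×596/19.9 = 1240 kPa.
Isothermal: T stays 596 K; PV = const ⇒ V₂ = 79.3 L, P₂ = 310 kPa.
W = nRT ln(V₂/V₁) = 4.96×8.314×596×ln(3.98) = 34000 J.

34000 J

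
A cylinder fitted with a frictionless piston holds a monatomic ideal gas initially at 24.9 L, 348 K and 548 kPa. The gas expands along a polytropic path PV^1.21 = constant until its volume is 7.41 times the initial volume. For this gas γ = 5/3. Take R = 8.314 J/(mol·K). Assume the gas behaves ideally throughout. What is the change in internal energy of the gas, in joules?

n = P₁V₁/(RT₁) = 548×24.9/(8.314×348) = 4.72 mol.
Polytropic n=1.21: T₂ = T₁(V₁/V₂)^(n−1) = 348×(0.135)^0.21 = 229 K; P₂ = P₁(V₁/V₂)^n = 48.6 kPa.
For an ideal gas ΔU = nCvΔT with Cv = (3/2)R = 12.5 J/(mol·K).
ΔU = 4.72×12.5×(229−348) = -7030 J.

-7030 J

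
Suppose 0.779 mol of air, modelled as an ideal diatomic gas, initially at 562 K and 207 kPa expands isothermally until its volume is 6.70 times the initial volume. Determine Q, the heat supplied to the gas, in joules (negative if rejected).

V₁ = nRT₁/P₁ = 0.779×8.314×562/207 = 17.6 L.
Isothermal: T stays 562 K; PV = const ⇒ V₂ = 118 L, P₂ = 30.9 kPa.
ΔU = 0 (ideal gas, T constant).
W = nRT ln(V₂/V₁) = 0.779×8.314×562×ln(6.70) = 6920 J.
Q = ΔU + W = 6920 J.

6920 J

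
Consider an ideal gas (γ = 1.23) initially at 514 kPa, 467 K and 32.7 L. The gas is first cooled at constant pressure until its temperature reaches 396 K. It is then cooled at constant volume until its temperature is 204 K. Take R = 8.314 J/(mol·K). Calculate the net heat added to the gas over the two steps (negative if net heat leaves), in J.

-43700 J

n = P₁V₁/(RT₁) = 514×32.7/(8.314×467) = 4.33 mol.
Step 1 — Isobaric: P stays 514 kPa; V/T = const ⇒ T₂ = 396 K, V₂ = 27.7 L.
W = PΔV = 514×(27.7−32.7) kPa·L = -2560 J.
ΔU = nCvΔT = 4.33×36.1×(396−467) = -11100 J.
Q = ΔU + W = nCpΔT = -13700 J.
State after step 1: P = 514 kPa, V = 27.7 L, T = 396 K.
Step 2 — Isochoric: V stays 27.7 L; P/T = const ⇒ T₂ = 204 K, P₂ = 265 kPa.
W = 0 (no volume change).
ΔU = nCvΔT = 4.33×36.1×(204−396) = -30000 J.
Q = ΔU = -30000 J.
Net over both steps: W = -2560 J, Q = -43700 J, ΔU = -41200 J.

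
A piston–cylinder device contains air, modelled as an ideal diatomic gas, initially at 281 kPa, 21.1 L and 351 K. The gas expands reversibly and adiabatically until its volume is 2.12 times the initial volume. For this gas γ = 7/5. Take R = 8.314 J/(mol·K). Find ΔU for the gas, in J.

n = P₁V₁/(RT₁) = 281×21.1/(8.314×351) = 2.03 mol.
Adiabatic: TV^(γ−1) = const ⇒ T₂ = 351×(0.472)^0.400 = 260 K; PV^γ = const ⇒ P₂ = 98.1 kPa.
For an ideal gas ΔU = nCvΔT with Cv = (5/2)R = 20.8 J/(mol·K).
ΔU = 2.03×20.8×(260−351) = -3850 J.

-3850 J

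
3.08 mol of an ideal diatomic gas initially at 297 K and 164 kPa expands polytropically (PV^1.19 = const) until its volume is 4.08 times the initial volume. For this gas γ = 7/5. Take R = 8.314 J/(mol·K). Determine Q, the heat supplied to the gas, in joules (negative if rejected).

V₁ = nRT₁/P₁ = 3.08×8.314×297/164 = 46.4 L.
Polytropic n=1.19: T₂ = T₁(V₁/V₂)^(n−1) = 297×(0.245)^0.19 = 227 K; P₂ = P₁(V₁/V₂)^n = 30.8 kPa.
W = (P₁V₁−P₂V₂)/(n−1) = (164×46.4−30.8×189)/0.19 = 9380 J.
ΔU = nCvΔT = 3.08×20.8×(227−297) = -4460 J.
Q = ΔU + W = 4930 J.

4930 J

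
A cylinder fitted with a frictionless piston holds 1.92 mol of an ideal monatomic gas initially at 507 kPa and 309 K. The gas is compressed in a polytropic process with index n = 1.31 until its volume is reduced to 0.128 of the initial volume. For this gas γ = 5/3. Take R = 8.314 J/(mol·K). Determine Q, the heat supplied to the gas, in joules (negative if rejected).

-7590 J

V₁ = nRT₁/P₁ = 1.92×8.314×309/507 = 9.73 L.
Polytropic n=1.31: T₂ = T₁(V₁/V₂)^(n−1) = 309×(7.81)^0.31 = 584 K; P₂ = P₁(V₁/V₂)^n = 7490 kPa.
W = (P₁V₁−P₂V₂)/(n−1) = (507×9.73−7490×1.25)/0.31 = -14200 J.
ΔU = nCvΔT = 1.92×12.5×(584−309) = 6590 J.
Q = ΔU + W = -7590 J.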